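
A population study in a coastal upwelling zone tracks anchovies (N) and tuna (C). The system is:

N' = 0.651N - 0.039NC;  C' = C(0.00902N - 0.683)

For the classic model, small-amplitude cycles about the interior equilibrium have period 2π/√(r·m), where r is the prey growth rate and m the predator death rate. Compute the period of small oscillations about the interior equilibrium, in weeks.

T ≈ 9.42 weeks

Here r = 0.651 and m = 0.683, so r·m = 0.445.
ω = √0.445 = 0.667 per week, hence T = 2π/ω ≈ 9.42 weeks.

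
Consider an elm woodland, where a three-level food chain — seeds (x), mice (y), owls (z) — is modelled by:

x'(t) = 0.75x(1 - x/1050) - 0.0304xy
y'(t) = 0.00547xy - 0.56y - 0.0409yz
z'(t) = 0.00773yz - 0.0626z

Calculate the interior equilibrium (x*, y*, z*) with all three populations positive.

From dz/dt = 0: 0.00773y* = 0.0626, so y* = 8.1.
From dx/dt = 0: 0.75(1 - x*/1050) = 0.0304·8.1, giving x* = 1050·(1 - 0.328) = 705.
From dy/dt = 0: 0.00547·705 - 0.56 = 0.0409z*, so z* = 3.3/0.0409 = 80.6.

x* ≈ 705, y* ≈ 8.1, z* ≈ 80.6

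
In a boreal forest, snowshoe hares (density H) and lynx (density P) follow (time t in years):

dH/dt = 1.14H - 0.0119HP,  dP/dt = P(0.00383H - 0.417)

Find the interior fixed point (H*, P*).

Set dP/dt = 0 with P > 0: 0.00383H - 0.417 = 0, so H* = 0.417/0.00383 = 109.
Set dH/dt = 0 with H > 0: 1.14 - 0.0119P = 0, so P* = 1.14/0.0119 = 95.8.

H* ≈ 109, P* ≈ 95.8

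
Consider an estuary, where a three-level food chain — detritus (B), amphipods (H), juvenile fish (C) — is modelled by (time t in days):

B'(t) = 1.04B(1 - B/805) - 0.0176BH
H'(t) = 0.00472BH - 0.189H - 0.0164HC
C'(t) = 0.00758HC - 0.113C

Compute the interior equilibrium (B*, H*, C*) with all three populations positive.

From dC/dt = 0: 0.00758H* = 0.113, so H* = 14.9.
From dB/dt = 0: 1.04(1 - B*/805) = 0.0176·14.9, giving B* = 805·(1 - 0.252) = 602.
From dH/dt = 0: 0.00472·602 - 0.189 = 0.0164C*, so C* = 2.65/0.0164 = 162.

B* ≈ 602, H* ≈ 14.9, C* ≈ 162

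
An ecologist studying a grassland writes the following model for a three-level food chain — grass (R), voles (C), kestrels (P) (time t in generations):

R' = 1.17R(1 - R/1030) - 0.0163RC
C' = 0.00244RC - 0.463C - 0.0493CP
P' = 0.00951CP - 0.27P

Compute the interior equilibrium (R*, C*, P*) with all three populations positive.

From dP/dt = 0: 0.00951C* = 0.27, so C* = 28.4.
From dR/dt = 0: 1.17(1 - R*/1030) = 0.0163·28.4, giving R* = 1030·(1 - 0.396) = 623.
From dC/dt = 0: 0.00244·623 - 0.463 = 0.0493P*, so P* = 1.06/0.0493 = 21.4.

R* ≈ 623, C* ≈ 28.4, P* ≈ 21.4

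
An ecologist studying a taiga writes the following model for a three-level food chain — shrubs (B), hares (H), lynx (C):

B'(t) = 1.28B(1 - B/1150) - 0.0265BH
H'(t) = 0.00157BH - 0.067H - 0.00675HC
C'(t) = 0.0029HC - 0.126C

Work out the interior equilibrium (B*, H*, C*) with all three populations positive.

B* ≈ 116, H* ≈ 43.4, C* ≈ 17

From dC/dt = 0: 0.0029H* = 0.126, so H* = 43.4.
From dB/dt = 0: 1.28(1 - B*/1150) = 0.0265·43.4, giving B* = 1150·(1 - 0.9) = 116.
From dH/dt = 0: 0.00157·116 - 0.067 = 0.00675C*, so C* = 0.114/0.00675 = 17.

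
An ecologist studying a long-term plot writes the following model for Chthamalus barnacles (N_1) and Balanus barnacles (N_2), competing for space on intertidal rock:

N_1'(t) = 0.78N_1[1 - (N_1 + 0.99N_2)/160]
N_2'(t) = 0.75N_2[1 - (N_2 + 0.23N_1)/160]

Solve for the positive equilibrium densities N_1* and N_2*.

N_1* ≈ 2.07, N_2* ≈ 160

Setting both brackets to zero gives the nullclines N_1 + 0.99N_2 = 160 and 0.23N_1 + N_2 = 160.
Substituting N_2 = 160 - 0.23N_1 into the first: N_1(1 - 0.99·0.23) = 160 - 0.99·160.
So N_1* = 1.6/0.772 = 2.07, and then N_2* = 160 - 0.23·2.07 = 160.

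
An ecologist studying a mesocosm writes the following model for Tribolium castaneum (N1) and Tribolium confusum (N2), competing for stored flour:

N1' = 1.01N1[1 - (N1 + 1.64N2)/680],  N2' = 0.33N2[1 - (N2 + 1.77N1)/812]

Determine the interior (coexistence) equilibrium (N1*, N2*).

Setting both brackets to zero gives the nullclines N1 + 1.64N2 = 680 and 1.77N1 + N2 = 812.
Substituting N2 = 812 - 1.77N1 into the first: N1(1 - 1.64·1.77) = 680 - 1.64·812.
So N1* = -652/-1.9 = 342, and then N2* = 812 - 1.77·342 = 206.

N1* ≈ 342, N2* ≈ 206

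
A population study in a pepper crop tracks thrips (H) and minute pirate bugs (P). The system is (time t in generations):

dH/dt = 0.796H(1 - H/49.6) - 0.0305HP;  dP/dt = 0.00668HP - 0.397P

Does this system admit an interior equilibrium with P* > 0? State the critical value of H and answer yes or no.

The predator equation gives dP/dt > 0 only when H > 0.397/0.00668 = 59.4.
Without the predator, H → K = 49.6. Since 49.6 < 59.4, the predator cannot invade.

Threshold H = 59.4; K < 59.4, so no, the predator goes extinct.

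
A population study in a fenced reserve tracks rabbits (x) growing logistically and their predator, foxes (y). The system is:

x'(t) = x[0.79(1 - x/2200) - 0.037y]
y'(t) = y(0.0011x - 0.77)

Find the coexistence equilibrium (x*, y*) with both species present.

x* ≈ 700, y* ≈ 14.6

From dy/dt = 0 with y > 0: 0.0011x* = 0.77, so x* = 700.
Substitute into dx/dt = 0: 0.79(1 - 700/2200) = 0.037y*.
The bracket is 0.682, giving y* = 0.539/0.037 = 14.6.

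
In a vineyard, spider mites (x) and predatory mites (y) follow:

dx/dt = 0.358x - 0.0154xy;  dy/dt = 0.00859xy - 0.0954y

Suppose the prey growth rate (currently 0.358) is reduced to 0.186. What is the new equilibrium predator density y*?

At the interior fixed point, setting dx/dt = 0 with x > 0 fixes y* = (prey growth rate)/(xy coefficient) — independent of the other coefficients.
With the change, y* = 0.186/0.0154 = 12.1; it falls from 23.2.

y* ≈ 12.1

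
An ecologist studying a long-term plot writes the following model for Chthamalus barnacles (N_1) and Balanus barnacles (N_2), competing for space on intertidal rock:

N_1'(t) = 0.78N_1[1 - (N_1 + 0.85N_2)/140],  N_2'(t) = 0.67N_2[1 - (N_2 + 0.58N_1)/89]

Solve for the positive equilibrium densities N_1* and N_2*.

Setting both brackets to zero gives the nullclines N_1 + 0.85N_2 = 140 and 0.58N_1 + N_2 = 89.
Substituting N_2 = 89 - 0.58N_1 into the first: N_1(1 - 0.85·0.58) = 140 - 0.85·89.
So N_1* = 64.4/0.507 = 127, and then N_2* = 89 - 0.58·127 = 15.4.

N_1* ≈ 127, N_2* ≈ 15.4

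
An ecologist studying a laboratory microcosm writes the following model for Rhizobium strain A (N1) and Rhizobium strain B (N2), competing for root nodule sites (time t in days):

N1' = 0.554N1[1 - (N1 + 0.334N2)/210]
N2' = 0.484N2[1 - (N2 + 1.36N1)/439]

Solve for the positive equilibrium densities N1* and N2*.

N1* ≈ 116, N2* ≈ 281

Setting both brackets to zero gives the nullclines N1 + 0.334N2 = 210 and 1.36N1 + N2 = 439.
Substituting N2 = 439 - 1.36N1 into the first: N1(1 - 0.334·1.36) = 210 - 0.334·439.
So N1* = 63.4/0.546 = 116, and then N2* = 439 - 1.36·116 = 281.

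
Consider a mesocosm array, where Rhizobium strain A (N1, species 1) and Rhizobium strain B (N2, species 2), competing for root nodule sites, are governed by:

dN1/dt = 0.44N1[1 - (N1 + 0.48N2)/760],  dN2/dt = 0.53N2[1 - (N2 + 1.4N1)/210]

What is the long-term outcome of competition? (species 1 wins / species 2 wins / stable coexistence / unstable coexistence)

Compare the nullcline intercepts: K1/α12 = 760/0.48 = 1580 > K2 = 210; K2/α21 = 210/1.4 = 150 < K1 = 760.
Since the inequalities point opposite ways, species 1 can invade but species 2 cannot.

species 1 excludes species 2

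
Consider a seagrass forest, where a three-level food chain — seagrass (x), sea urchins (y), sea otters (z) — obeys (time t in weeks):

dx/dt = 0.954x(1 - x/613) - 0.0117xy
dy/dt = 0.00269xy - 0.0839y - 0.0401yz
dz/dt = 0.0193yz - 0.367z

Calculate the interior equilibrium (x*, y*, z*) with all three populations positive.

x* ≈ 470, y* ≈ 19, z* ≈ 29.4

From dz/dt = 0: 0.0193y* = 0.367, so y* = 19.
From dx/dt = 0: 0.954(1 - x*/613) = 0.0117·19, giving x* = 613·(1 - 0.233) = 470.
From dy/dt = 0: 0.00269·470 - 0.0839 = 0.0401z*, so z* = 1.18/0.0401 = 29.4.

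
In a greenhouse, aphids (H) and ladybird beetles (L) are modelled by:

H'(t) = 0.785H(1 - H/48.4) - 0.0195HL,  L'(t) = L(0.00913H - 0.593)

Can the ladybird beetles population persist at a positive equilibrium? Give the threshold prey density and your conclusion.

The predator equation gives dL/dt > 0 only when H > 0.593/0.00913 = 65.
Without the predator, H → K = 48.4. Since 48.4 < 65, the predator cannot invade.

Threshold H = 65; K < 65, so no, the predator goes extinct.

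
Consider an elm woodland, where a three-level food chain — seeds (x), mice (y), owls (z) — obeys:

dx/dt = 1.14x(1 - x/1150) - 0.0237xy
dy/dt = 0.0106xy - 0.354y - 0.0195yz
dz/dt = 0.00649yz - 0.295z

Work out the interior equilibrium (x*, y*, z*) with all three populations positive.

From dz/dt = 0: 0.00649y* = 0.295, so y* = 45.5.
From dx/dt = 0: 1.14(1 - x*/1150) = 0.0237·45.5, giving x* = 1150·(1 - 0.945) = 63.3.
From dy/dt = 0: 0.0106·63.3 - 0.354 = 0.0195z*, so z* = 0.317/0.0195 = 16.2.

x* ≈ 63.3, y* ≈ 45.5, z* ≈ 16.2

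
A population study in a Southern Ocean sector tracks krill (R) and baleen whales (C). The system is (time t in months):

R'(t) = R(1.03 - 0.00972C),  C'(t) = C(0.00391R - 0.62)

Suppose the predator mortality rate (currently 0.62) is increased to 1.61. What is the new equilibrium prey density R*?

At the interior fixed point, setting dC/dt = 0 with C > 0 fixes R* = (predator death rate)/(RC coefficient) — independent of the other coefficients.
With the change, R* = 1.61/0.00391 = 412; it rises from 159.

R* ≈ 412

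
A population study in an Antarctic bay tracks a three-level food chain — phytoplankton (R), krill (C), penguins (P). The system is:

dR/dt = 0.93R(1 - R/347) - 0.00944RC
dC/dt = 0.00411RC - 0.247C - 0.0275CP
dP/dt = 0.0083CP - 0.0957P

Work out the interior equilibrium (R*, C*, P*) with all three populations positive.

From dP/dt = 0: 0.0083C* = 0.0957, so C* = 11.5.
From dR/dt = 0: 0.93(1 - R*/347) = 0.00944·11.5, giving R* = 347·(1 - 0.117) = 306.
From dC/dt = 0: 0.00411·306 - 0.247 = 0.0275P*, so P* = 1.01/0.0275 = 36.8.

R* ≈ 306, C* ≈ 11.5, P* ≈ 36.8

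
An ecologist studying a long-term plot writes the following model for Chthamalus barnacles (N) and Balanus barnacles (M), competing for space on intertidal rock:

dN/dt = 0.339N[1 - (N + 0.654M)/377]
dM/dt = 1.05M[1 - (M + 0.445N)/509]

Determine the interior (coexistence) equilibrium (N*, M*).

Setting both brackets to zero gives the nullclines N + 0.654M = 377 and 0.445N + M = 509.
Substituting M = 509 - 0.445N into the first: N(1 - 0.654·0.445) = 377 - 0.654·509.
So N* = 44.1/0.709 = 62.2, and then M* = 509 - 0.445·62.2 = 481.

N* ≈ 62.2, M* ≈ 481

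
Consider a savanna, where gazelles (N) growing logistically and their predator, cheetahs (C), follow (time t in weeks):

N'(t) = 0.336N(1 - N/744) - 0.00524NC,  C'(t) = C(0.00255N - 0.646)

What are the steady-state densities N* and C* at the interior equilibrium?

From dC/dt = 0 with C > 0: 0.00255N* = 0.646, so N* = 253.
Substitute into dN/dt = 0: 0.336(1 - 253/744) = 0.00524C*.
The bracket is 0.659, giving C* = 0.222/0.00524 = 42.3.

N* ≈ 253, C* ≈ 42.3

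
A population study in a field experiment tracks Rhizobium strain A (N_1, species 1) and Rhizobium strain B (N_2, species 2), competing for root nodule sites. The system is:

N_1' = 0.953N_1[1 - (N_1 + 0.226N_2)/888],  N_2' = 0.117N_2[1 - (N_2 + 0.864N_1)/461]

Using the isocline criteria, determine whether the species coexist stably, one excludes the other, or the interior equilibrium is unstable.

species 1 excludes species 2

Compare the nullcline intercepts: K1/α12 = 888/0.226 = 3930 > K2 = 461; K2/α21 = 461/0.864 = 534 < K1 = 888.
Since the inequalities point opposite ways, species 1 can invade but species 2 cannot.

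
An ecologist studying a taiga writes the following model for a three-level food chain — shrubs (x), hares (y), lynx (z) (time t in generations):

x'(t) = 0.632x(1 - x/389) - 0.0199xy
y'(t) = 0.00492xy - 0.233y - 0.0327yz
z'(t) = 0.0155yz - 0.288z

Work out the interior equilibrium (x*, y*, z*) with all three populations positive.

x* ≈ 161, y* ≈ 18.6, z* ≈ 17.2

From dz/dt = 0: 0.0155y* = 0.288, so y* = 18.6.
From dx/dt = 0: 0.632(1 - x*/389) = 0.0199·18.6, giving x* = 389·(1 - 0.585) = 161.
From dy/dt = 0: 0.00492·161 - 0.233 = 0.0327z*, so z* = 0.561/0.0327 = 17.2.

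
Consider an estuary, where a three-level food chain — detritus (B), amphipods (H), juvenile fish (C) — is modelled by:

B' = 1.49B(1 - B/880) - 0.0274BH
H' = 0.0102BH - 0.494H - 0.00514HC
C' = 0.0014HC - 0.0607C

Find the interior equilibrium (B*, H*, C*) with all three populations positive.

B* ≈ 178, H* ≈ 43.4, C* ≈ 258

From dC/dt = 0: 0.0014H* = 0.0607, so H* = 43.4.
From dB/dt = 0: 1.49(1 - B*/880) = 0.0274·43.4, giving B* = 880·(1 - 0.797) = 178.
From dH/dt = 0: 0.0102·178 - 0.494 = 0.00514C*, so C* = 1.33/0.00514 = 258.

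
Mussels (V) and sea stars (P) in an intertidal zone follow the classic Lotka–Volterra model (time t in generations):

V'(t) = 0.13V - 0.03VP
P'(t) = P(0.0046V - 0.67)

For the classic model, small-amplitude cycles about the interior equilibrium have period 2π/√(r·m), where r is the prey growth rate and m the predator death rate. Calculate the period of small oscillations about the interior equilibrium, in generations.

Here r = 0.13 and m = 0.67, so r·m = 0.0871.
ω = √0.0871 = 0.295 per generation, hence T = 2π/ω ≈ 21.3 generations.

T ≈ 21.3 generations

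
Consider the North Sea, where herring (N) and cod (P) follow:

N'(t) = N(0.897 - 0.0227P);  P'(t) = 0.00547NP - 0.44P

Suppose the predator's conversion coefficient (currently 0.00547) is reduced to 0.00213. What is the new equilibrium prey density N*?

N* ≈ 207

At the interior fixed point, setting dP/dt = 0 with P > 0 fixes N* = (predator death rate)/(NP coefficient) — independent of the other coefficients.
With the change, N* = 0.44/0.00213 = 207; it rises from 80.4.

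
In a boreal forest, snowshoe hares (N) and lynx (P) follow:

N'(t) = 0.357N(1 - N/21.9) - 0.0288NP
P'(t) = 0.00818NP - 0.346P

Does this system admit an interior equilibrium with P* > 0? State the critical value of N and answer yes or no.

The predator equation gives dP/dt > 0 only when N > 0.346/0.00818 = 42.3.
Without the predator, N → K = 21.9. Since 21.9 < 42.3, the predator cannot invade.

Threshold N = 42.3; K < 42.3, so no, the predator goes extinct.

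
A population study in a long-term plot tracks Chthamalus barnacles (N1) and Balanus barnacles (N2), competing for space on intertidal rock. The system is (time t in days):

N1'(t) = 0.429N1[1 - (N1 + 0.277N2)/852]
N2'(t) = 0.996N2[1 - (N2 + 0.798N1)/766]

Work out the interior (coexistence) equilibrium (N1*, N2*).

Setting both brackets to zero gives the nullclines N1 + 0.277N2 = 852 and 0.798N1 + N2 = 766.
Substituting N2 = 766 - 0.798N1 into the first: N1(1 - 0.277·0.798) = 852 - 0.277·766.
So N1* = 640/0.779 = 821, and then N2* = 766 - 0.798·821 = 111.

N1* ≈ 821, N2* ≈ 111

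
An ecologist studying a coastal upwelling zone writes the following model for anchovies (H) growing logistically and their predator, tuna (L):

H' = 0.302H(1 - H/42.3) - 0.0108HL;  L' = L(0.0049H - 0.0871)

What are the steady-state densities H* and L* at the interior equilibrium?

H* ≈ 17.8, L* ≈ 16.2

From dL/dt = 0 with L > 0: 0.0049H* = 0.0871, so H* = 17.8.
Substitute into dH/dt = 0: 0.302(1 - 17.8/42.3) = 0.0108L*.
The bracket is 0.58, giving L* = 0.175/0.0108 = 16.2.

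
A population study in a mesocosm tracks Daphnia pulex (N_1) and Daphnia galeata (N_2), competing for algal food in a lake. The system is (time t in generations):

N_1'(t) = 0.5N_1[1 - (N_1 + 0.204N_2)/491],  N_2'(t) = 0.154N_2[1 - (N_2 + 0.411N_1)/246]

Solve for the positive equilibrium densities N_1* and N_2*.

Setting both brackets to zero gives the nullclines N_1 + 0.204N_2 = 491 and 0.411N_1 + N_2 = 246.
Substituting N_2 = 246 - 0.411N_1 into the first: N_1(1 - 0.204·0.411) = 491 - 0.204·246.
So N_1* = 441/0.916 = 481, and then N_2* = 246 - 0.411·481 = 48.2.

N_1* ≈ 481, N_2* ≈ 48.2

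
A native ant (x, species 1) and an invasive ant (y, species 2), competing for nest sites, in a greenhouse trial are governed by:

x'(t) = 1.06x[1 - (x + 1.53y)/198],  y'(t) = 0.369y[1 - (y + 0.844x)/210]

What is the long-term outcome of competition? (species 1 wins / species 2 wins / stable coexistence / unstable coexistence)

species 2 excludes species 1

Compare the nullcline intercepts: K1/α12 = 198/1.53 = 129 < K2 = 210; K2/α21 = 210/0.844 = 249 > K1 = 198.
Since the inequalities point opposite ways, species 2 can invade but species 1 cannot.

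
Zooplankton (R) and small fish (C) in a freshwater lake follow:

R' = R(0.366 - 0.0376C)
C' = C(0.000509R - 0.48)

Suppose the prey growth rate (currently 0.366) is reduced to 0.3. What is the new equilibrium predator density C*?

C* ≈ 7.98

At the interior fixed point, setting dR/dt = 0 with R > 0 fixes C* = (prey growth rate)/(RC coefficient) — independent of the other coefficients.
With the change, C* = 0.3/0.0376 = 7.98; it falls from 9.73.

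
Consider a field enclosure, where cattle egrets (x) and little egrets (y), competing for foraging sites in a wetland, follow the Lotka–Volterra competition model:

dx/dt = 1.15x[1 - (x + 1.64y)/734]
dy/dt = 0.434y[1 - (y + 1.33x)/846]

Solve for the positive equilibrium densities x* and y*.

Setting both brackets to zero gives the nullclines x + 1.64y = 734 and 1.33x + y = 846.
Substituting y = 846 - 1.33x into the first: x(1 - 1.64·1.33) = 734 - 1.64·846.
So x* = -653/-1.18 = 553, and then y* = 846 - 1.33·553 = 110.

x* ≈ 553, y* ≈ 110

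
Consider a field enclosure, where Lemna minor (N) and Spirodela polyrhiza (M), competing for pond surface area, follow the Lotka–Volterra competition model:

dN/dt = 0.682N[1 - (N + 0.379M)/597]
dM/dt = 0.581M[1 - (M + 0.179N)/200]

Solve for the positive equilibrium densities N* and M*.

Setting both brackets to zero gives the nullclines N + 0.379M = 597 and 0.179N + M = 200.
Substituting M = 200 - 0.179N into the first: N(1 - 0.379·0.179) = 597 - 0.379·200.
So N* = 521/0.932 = 559, and then M* = 200 - 0.179·559 = 99.9.

N* ≈ 559, M* ≈ 99.9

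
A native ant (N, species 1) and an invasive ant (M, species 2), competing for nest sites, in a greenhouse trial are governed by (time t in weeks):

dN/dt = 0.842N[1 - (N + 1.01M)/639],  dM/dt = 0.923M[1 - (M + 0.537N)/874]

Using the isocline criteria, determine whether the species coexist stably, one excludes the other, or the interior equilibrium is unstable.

species 2 excludes species 1

Compare the nullcline intercepts: K1/α12 = 639/1.01 = 633 < K2 = 874; K2/α21 = 874/0.537 = 1630 > K1 = 639.
Since the inequalities point opposite ways, species 2 can invade but species 1 cannot.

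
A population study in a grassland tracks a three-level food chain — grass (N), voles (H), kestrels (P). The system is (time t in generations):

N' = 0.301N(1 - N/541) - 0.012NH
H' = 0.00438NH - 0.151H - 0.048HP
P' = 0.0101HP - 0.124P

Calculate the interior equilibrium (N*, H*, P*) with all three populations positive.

From dP/dt = 0: 0.0101H* = 0.124, so H* = 12.3.
From dN/dt = 0: 0.301(1 - N*/541) = 0.012·12.3, giving N* = 541·(1 - 0.489) = 276.
From dH/dt = 0: 0.00438·276 - 0.151 = 0.048P*, so P* = 1.06/0.048 = 22.1.

N* ≈ 276, H* ≈ 12.3, P* ≈ 22.1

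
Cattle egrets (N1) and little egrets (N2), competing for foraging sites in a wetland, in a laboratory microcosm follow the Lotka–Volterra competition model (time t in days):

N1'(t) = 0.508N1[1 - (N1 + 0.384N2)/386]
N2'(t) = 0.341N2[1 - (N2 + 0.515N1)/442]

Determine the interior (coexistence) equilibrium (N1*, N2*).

N1* ≈ 270, N2* ≈ 303

Setting both brackets to zero gives the nullclines N1 + 0.384N2 = 386 and 0.515N1 + N2 = 442.
Substituting N2 = 442 - 0.515N1 into the first: N1(1 - 0.384·0.515) = 386 - 0.384·442.
So N1* = 216/0.802 = 270, and then N2* = 442 - 0.515·270 = 303.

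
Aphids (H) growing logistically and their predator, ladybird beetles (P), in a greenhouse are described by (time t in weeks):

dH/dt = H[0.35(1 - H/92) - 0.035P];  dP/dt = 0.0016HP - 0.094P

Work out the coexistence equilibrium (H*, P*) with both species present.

H* ≈ 58.8, P* ≈ 3.61

From dP/dt = 0 with P > 0: 0.0016H* = 0.094, so H* = 58.8.
Substitute into dH/dt = 0: 0.35(1 - 58.8/92) = 0.035P*.
The bracket is 0.361, giving P* = 0.126/0.035 = 3.61.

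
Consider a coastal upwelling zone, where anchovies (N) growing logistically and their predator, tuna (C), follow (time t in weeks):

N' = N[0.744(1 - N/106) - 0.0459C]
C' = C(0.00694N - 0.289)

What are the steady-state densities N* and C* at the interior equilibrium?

N* ≈ 41.6, C* ≈ 9.84

From dC/dt = 0 with C > 0: 0.00694N* = 0.289, so N* = 41.6.
Substitute into dN/dt = 0: 0.744(1 - 41.6/106) = 0.0459C*.
The bracket is 0.607, giving C* = 0.452/0.0459 = 9.84.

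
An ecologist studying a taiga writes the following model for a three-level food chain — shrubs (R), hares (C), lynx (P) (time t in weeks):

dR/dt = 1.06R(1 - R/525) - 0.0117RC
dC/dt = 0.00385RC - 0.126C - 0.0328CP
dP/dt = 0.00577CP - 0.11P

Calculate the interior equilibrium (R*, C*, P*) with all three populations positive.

R* ≈ 415, C* ≈ 19.1, P* ≈ 44.8

From dP/dt = 0: 0.00577C* = 0.11, so C* = 19.1.
From dR/dt = 0: 1.06(1 - R*/525) = 0.0117·19.1, giving R* = 525·(1 - 0.21) = 415.
From dC/dt = 0: 0.00385·415 - 0.126 = 0.0328P*, so P* = 1.47/0.0328 = 44.8.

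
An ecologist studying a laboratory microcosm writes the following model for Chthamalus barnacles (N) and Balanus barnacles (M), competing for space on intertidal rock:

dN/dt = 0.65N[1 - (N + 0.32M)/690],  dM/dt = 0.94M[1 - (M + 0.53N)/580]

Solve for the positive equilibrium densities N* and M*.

Setting both brackets to zero gives the nullclines N + 0.32M = 690 and 0.53N + M = 580.
Substituting M = 580 - 0.53N into the first: N(1 - 0.32·0.53) = 690 - 0.32·580.
So N* = 504/0.83 = 607, and then M* = 580 - 0.53·607 = 258.

N* ≈ 607, M* ≈ 258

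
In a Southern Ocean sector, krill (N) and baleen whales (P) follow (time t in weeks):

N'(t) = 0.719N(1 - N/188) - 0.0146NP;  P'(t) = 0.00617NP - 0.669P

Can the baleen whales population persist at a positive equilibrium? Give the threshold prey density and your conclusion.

Threshold N = 108; K > 108, so yes, the predator persists.

The predator equation gives dP/dt > 0 only when N > 0.669/0.00617 = 108.
Without the predator, N → K = 188. Since 188 > 108, the predator can invade and persist.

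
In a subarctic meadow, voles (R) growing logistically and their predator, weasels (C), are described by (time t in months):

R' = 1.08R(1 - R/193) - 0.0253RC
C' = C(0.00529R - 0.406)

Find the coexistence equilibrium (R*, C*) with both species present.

R* ≈ 76.7, C* ≈ 25.7

From dC/dt = 0 with C > 0: 0.00529R* = 0.406, so R* = 76.7.
Substitute into dR/dt = 0: 1.08(1 - 76.7/193) = 0.0253C*.
The bracket is 0.602, giving C* = 0.651/0.0253 = 25.7.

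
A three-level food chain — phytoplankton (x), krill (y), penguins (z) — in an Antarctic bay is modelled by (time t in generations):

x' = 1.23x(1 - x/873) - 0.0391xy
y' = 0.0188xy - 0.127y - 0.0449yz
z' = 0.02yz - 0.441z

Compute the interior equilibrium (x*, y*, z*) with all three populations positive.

x* ≈ 261, y* ≈ 22.1, z* ≈ 106

From dz/dt = 0: 0.02y* = 0.441, so y* = 22.1.
From dx/dt = 0: 1.23(1 - x*/873) = 0.0391·22.1, giving x* = 873·(1 - 0.701) = 261.
From dy/dt = 0: 0.0188·261 - 0.127 = 0.0449z*, so z* = 4.78/0.0449 = 106.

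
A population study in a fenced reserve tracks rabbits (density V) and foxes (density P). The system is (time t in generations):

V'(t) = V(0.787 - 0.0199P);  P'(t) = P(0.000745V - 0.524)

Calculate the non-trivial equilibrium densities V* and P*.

V* ≈ 703, P* ≈ 39.5

Set dP/dt = 0 with P > 0: 0.000745V - 0.524 = 0, so V* = 0.524/0.000745 = 703.
Set dV/dt = 0 with V > 0: 0.787 - 0.0199P = 0, so P* = 0.787/0.0199 = 39.5.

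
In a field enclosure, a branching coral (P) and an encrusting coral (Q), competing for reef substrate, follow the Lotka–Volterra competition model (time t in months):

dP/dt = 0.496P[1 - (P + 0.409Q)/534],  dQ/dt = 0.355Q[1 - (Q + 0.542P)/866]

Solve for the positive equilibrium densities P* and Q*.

Setting both brackets to zero gives the nullclines P + 0.409Q = 534 and 0.542P + Q = 866.
Substituting Q = 866 - 0.542P into the first: P(1 - 0.409·0.542) = 534 - 0.409·866.
So P* = 180/0.778 = 231, and then Q* = 866 - 0.542·231 = 741.

P* ≈ 231, Q* ≈ 741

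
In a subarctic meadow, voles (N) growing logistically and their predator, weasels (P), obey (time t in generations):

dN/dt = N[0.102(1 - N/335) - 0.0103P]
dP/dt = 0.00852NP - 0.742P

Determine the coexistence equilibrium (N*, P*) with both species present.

N* ≈ 87.1, P* ≈ 7.33

From dP/dt = 0 with P > 0: 0.00852N* = 0.742, so N* = 87.1.
Substitute into dN/dt = 0: 0.102(1 - 87.1/335) = 0.0103P*.
The bracket is 0.74, giving P* = 0.0755/0.0103 = 7.33.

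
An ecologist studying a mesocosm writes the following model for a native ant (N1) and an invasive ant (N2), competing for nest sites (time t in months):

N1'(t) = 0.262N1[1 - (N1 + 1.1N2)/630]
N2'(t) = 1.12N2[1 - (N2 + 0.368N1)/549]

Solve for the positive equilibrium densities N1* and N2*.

Setting both brackets to zero gives the nullclines N1 + 1.1N2 = 630 and 0.368N1 + N2 = 549.
Substituting N2 = 549 - 0.368N1 into the first: N1(1 - 1.1·0.368) = 630 - 1.1·549.
So N1* = 26.1/0.595 = 43.9, and then N2* = 549 - 0.368·43.9 = 533.

N1* ≈ 43.9, N2* ≈ 533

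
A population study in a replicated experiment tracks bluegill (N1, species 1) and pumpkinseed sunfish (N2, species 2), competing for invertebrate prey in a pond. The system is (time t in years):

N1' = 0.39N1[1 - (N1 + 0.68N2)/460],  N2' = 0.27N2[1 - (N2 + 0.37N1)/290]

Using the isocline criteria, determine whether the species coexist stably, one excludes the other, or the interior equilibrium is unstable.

stable coexistence

Compare the nullcline intercepts: K1/α12 = 460/0.68 = 676 > K2 = 290; K2/α21 = 290/0.37 = 784 > K1 = 460.
Since both inequalities hold, each species can invade when rare, so the interior equilibrium is stable.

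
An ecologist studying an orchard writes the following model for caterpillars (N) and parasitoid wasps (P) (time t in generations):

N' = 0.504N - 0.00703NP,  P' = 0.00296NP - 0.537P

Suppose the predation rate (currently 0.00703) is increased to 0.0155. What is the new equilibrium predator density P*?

At the interior fixed point, setting dN/dt = 0 with N > 0 fixes P* = (prey growth rate)/(NP coefficient) — independent of the other coefficients.
With the change, P* = 0.504/0.0155 = 32.5; it falls from 71.7.

P* ≈ 32.5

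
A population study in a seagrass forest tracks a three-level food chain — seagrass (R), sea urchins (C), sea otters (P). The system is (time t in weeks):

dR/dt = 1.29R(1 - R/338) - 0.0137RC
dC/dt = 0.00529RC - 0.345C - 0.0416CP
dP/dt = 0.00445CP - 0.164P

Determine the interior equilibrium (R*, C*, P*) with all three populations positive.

R* ≈ 206, C* ≈ 36.9, P* ≈ 17.9

From dP/dt = 0: 0.00445C* = 0.164, so C* = 36.9.
From dR/dt = 0: 1.29(1 - R*/338) = 0.0137·36.9, giving R* = 338·(1 - 0.391) = 206.
From dC/dt = 0: 0.00529·206 - 0.345 = 0.0416P*, so P* = 0.743/0.0416 = 17.9.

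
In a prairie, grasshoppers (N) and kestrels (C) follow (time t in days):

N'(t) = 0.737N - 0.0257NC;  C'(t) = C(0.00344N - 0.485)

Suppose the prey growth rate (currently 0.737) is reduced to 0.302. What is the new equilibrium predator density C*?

At the interior fixed point, setting dN/dt = 0 with N > 0 fixes C* = (prey growth rate)/(NC coefficient) — independent of the other coefficients.
With the change, C* = 0.302/0.0257 = 11.8; it falls from 28.7.

C* ≈ 11.8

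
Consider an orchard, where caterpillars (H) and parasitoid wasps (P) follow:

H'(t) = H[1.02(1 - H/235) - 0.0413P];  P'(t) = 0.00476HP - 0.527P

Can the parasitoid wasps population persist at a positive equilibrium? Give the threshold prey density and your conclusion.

The predator equation gives dP/dt > 0 only when H > 0.527/0.00476 = 111.
Without the predator, H → K = 235. Since 235 > 111, the predator can invade and persist.

Threshold H = 111; K > 111, so yes, the predator persists.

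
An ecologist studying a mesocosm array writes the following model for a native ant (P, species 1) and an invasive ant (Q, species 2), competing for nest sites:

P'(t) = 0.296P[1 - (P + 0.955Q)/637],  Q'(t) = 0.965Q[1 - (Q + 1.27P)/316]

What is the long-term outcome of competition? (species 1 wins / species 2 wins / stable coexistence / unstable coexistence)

species 1 excludes species 2

Compare the nullcline intercepts: K1/α12 = 637/0.955 = 667 > K2 = 316; K2/α21 = 316/1.27 = 249 < K1 = 637.
Since the inequalities point opposite ways, species 1 can invade but species 2 cannot.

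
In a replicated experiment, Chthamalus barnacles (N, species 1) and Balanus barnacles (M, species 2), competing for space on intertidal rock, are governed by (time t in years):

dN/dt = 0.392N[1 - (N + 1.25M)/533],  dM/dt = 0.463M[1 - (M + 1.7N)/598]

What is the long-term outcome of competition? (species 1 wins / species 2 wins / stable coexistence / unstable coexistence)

unstable coexistence (outcome depends on initial conditions)

Compare the nullcline intercepts: K1/α12 = 533/1.25 = 426 < K2 = 598; K2/α21 = 598/1.7 = 352 < K1 = 533.
Since both are reversed, neither can invade when rare; the interior point is a saddle.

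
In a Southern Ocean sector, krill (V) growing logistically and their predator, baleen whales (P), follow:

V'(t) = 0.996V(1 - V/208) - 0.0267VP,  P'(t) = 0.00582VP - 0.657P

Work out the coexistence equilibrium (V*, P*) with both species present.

From dP/dt = 0 with P > 0: 0.00582V* = 0.657, so V* = 113.
Substitute into dV/dt = 0: 0.996(1 - 113/208) = 0.0267P*.
The bracket is 0.457, giving P* = 0.455/0.0267 = 17.1.

V* ≈ 113, P* ≈ 17.1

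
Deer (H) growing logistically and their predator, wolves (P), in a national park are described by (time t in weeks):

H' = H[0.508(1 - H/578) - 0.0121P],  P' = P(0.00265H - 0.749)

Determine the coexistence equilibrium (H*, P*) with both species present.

From dP/dt = 0 with P > 0: 0.00265H* = 0.749, so H* = 283.
Substitute into dH/dt = 0: 0.508(1 - 283/578) = 0.0121P*.
The bracket is 0.511, giving P* = 0.26/0.0121 = 21.5.

H* ≈ 283, P* ≈ 21.5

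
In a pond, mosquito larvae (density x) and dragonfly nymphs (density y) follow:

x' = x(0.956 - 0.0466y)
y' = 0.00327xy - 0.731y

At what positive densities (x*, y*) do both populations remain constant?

Set dy/dt = 0 with y > 0: 0.00327x - 0.731 = 0, so x* = 0.731/0.00327 = 224.
Set dx/dt = 0 with x > 0: 0.956 - 0.0466y = 0, so y* = 0.956/0.0466 = 20.5.

x* ≈ 224, y* ≈ 20.5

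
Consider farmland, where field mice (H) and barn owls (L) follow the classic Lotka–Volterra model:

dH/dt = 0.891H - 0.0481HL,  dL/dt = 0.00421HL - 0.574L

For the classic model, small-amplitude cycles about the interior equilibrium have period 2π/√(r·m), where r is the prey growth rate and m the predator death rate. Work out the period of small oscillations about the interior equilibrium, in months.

Here r = 0.891 and m = 0.574, so r·m = 0.511.
ω = √0.511 = 0.715 per month, hence T = 2π/ω ≈ 8.79 months.

T ≈ 8.79 months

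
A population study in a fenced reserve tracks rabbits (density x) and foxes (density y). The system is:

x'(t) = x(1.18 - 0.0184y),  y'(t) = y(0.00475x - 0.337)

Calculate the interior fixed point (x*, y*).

Set dy/dt = 0 with y > 0: 0.00475x - 0.337 = 0, so x* = 0.337/0.00475 = 70.9.
Set dx/dt = 0 with x > 0: 1.18 - 0.0184y = 0, so y* = 1.18/0.0184 = 64.1.

x* ≈ 70.9, y* ≈ 64.1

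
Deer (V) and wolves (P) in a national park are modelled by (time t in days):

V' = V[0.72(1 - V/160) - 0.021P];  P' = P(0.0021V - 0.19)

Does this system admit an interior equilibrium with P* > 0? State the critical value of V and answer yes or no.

The predator equation gives dP/dt > 0 only when V > 0.19/0.0021 = 90.5.
Without the predator, V → K = 160. Since 160 > 90.5, the predator can invade and persist.

Threshold V = 90.5; K > 90.5, so yes, the predator persists.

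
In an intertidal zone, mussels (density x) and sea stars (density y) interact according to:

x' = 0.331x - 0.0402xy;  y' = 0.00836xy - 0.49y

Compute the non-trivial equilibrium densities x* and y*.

Set dy/dt = 0 with y > 0: 0.00836x - 0.49 = 0, so x* = 0.49/0.00836 = 58.6.
Set dx/dt = 0 with x > 0: 0.331 - 0.0402y = 0, so y* = 0.331/0.0402 = 8.23.

x* ≈ 58.6, y* ≈ 8.23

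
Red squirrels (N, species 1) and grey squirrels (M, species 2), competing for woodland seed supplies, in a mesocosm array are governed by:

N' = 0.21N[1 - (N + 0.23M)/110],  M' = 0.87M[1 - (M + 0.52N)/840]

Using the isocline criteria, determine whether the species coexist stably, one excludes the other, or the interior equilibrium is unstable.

species 2 excludes species 1

Compare the nullcline intercepts: K1/α12 = 110/0.23 = 478 < K2 = 840; K2/α21 = 840/0.52 = 1620 > K1 = 110.
Since the inequalities point opposite ways, species 2 can invade but species 1 cannot.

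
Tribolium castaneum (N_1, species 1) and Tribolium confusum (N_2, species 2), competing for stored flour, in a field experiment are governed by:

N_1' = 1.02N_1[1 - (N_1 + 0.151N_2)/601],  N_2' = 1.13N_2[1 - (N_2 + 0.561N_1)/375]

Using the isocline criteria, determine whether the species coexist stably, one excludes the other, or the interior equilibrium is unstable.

Compare the nullcline intercepts: K1/α12 = 601/0.151 = 3980 > K2 = 375; K2/α21 = 375/0.561 = 668 > K1 = 601.
Since both inequalities hold, each species can invade when rare, so the interior equilibrium is stable.

stable coexistence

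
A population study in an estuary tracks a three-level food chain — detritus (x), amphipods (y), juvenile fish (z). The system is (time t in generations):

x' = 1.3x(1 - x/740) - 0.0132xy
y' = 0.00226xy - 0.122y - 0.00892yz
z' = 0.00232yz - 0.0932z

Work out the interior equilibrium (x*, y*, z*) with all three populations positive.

From dz/dt = 0: 0.00232y* = 0.0932, so y* = 40.2.
From dx/dt = 0: 1.3(1 - x*/740) = 0.0132·40.2, giving x* = 740·(1 - 0.408) = 438.
From dy/dt = 0: 0.00226·438 - 0.122 = 0.00892z*, so z* = 0.868/0.00892 = 97.3.

x* ≈ 438, y* ≈ 40.2, z* ≈ 97.3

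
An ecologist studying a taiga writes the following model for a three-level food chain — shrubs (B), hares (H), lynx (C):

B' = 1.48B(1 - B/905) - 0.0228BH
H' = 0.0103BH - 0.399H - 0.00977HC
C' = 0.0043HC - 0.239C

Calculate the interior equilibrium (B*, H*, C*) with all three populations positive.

From dC/dt = 0: 0.0043H* = 0.239, so H* = 55.6.
From dB/dt = 0: 1.48(1 - B*/905) = 0.0228·55.6, giving B* = 905·(1 - 0.856) = 130.
From dH/dt = 0: 0.0103·130 - 0.399 = 0.00977C*, so C* = 0.941/0.00977 = 96.3.

B* ≈ 130, H* ≈ 55.6, C* ≈ 96.3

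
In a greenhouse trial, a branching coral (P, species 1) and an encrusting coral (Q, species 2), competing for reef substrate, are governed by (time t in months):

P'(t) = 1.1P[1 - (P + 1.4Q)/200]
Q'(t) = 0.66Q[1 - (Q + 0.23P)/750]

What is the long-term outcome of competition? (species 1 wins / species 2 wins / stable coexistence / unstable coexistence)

species 2 excludes species 1

Compare the nullcline intercepts: K1/α12 = 200/1.4 = 143 < K2 = 750; K2/α21 = 750/0.23 = 3260 > K1 = 200.
Since the inequalities point opposite ways, species 2 can invade but species 1 cannot.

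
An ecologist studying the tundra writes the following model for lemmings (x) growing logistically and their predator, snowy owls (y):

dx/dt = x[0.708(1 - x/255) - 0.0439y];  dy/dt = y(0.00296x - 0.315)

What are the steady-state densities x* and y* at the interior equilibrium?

x* ≈ 106, y* ≈ 9.4

From dy/dt = 0 with y > 0: 0.00296x* = 0.315, so x* = 106.
Substitute into dx/dt = 0: 0.708(1 - 106/255) = 0.0439y*.
The bracket is 0.583, giving y* = 0.413/0.0439 = 9.4.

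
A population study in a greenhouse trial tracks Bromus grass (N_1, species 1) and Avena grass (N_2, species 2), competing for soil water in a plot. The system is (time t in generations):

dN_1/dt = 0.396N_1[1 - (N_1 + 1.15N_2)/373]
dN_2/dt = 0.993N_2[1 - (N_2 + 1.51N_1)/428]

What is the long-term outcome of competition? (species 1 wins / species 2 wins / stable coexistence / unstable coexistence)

Compare the nullcline intercepts: K1/α12 = 373/1.15 = 324 < K2 = 428; K2/α21 = 428/1.51 = 283 < K1 = 373.
Since both are reversed, neither can invade when rare; the interior point is a saddle.

unstable coexistence (outcome depends on initial conditions)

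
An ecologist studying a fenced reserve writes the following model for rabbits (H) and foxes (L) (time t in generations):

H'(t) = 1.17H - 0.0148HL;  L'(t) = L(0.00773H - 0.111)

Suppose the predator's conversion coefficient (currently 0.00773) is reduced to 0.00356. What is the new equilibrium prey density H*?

H* ≈ 31.2

At the interior fixed point, setting dL/dt = 0 with L > 0 fixes H* = (predator death rate)/(HL coefficient) — independent of the other coefficients.
With the change, H* = 0.111/0.00356 = 31.2; it rises from 14.4.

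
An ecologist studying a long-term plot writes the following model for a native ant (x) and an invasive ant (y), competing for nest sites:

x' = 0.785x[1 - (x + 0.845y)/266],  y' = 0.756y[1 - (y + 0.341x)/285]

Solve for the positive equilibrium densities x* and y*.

Setting both brackets to zero gives the nullclines x + 0.845y = 266 and 0.341x + y = 285.
Substituting y = 285 - 0.341x into the first: x(1 - 0.845·0.341) = 266 - 0.845·285.
So x* = 25.2/0.712 = 35.4, and then y* = 285 - 0.341·35.4 = 273.

x* ≈ 35.4, y* ≈ 273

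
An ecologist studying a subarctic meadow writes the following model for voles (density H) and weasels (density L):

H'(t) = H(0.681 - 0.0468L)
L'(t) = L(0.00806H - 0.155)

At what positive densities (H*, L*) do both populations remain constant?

H* ≈ 19.2, L* ≈ 14.6

Set dL/dt = 0 with L > 0: 0.00806H - 0.155 = 0, so H* = 0.155/0.00806 = 19.2.
Set dH/dt = 0 with H > 0: 0.681 - 0.0468L = 0, so L* = 0.681/0.0468 = 14.6.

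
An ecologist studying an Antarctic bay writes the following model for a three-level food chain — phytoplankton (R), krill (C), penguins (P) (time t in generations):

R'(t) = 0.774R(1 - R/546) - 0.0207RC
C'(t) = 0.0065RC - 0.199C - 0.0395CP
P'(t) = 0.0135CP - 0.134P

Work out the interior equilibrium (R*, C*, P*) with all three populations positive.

From dP/dt = 0: 0.0135C* = 0.134, so C* = 9.93.
From dR/dt = 0: 0.774(1 - R*/546) = 0.0207·9.93, giving R* = 546·(1 - 0.265) = 401.
From dC/dt = 0: 0.0065·401 - 0.199 = 0.0395P*, so P* = 2.41/0.0395 = 61.

R* ≈ 401, C* ≈ 9.93, P* ≈ 61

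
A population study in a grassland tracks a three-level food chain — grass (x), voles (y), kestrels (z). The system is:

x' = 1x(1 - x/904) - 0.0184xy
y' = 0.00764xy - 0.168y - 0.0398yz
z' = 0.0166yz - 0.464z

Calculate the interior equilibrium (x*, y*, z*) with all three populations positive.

From dz/dt = 0: 0.0166y* = 0.464, so y* = 28.
From dx/dt = 0: 1(1 - x*/904) = 0.0184·28, giving x* = 904·(1 - 0.514) = 439.
From dy/dt = 0: 0.00764·439 - 0.168 = 0.0398z*, so z* = 3.19/0.0398 = 80.1.

x* ≈ 439, y* ≈ 28, z* ≈ 80.1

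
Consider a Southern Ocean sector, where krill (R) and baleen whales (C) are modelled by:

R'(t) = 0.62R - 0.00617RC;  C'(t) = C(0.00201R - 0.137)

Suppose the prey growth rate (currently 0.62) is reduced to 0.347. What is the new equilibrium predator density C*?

C* ≈ 56.2

At the interior fixed point, setting dR/dt = 0 with R > 0 fixes C* = (prey growth rate)/(RC coefficient) — independent of the other coefficients.
With the change, C* = 0.347/0.00617 = 56.2; it falls from 100.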